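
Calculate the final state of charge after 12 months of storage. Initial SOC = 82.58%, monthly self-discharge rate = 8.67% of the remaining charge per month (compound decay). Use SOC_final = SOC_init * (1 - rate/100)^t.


decay = (1 - 8.67/100)^12 = 0.33679
SOC_final = 82.58 * 0.33679 = 27.81%

27.81%


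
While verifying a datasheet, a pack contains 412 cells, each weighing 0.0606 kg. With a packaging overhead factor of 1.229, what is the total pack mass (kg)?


Cell mass sum = 412 * 0.0606 = 24.967 kg
With overhead 1.229: m_pack = 24.967 * 1.229 = 30.68 kg

30.68 kg


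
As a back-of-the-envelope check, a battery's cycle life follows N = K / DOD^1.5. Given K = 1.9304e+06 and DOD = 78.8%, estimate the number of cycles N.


Step 1: DOD^1.5 = 78.8^1.5 = 699.5
Step 2: N = 1.9304e+06 / 699.5 = 2760 cycles

2760 cycles


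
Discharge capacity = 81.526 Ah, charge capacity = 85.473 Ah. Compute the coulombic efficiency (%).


eta_c = Q_dis / Q_chg * 100 = 81.526 / 85.473 * 100 = 95.38%

95.38%


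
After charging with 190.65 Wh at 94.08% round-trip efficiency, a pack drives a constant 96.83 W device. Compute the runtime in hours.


Step 1: E_discharge = eta/100 * E_charge = 94.08/100 * 190.65 = 179.36 Wh
Step 2: t = E_discharge / P = 179.36 / 96.83 = 1.852 hr

1.852 hr


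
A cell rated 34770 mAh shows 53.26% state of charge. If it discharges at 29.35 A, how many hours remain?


Convert: C_total = 34770 mAh = 34.77 Ah
Step 1: remaining = SOC/100 * C_total = 53.26/100 * 34.77 = 18.519 Ah
Step 2: t = remaining / I = 18.519 / 29.35 = 0.6310 hr

0.6310 hr


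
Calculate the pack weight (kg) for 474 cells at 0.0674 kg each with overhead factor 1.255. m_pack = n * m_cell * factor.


m_pack = n * m_cell * overhead = 474 * 0.0674 * 1.255 = 40.09 kg

40.09 kg


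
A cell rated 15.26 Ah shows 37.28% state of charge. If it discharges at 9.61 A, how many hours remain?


Step 1: remaining = SOC/100 * C_total = 37.28/100 * 15.26 = 5.6889 Ah
Step 2: t = remaining / I = 5.6889 / 9.61 = 0.5920 hr

0.5920 hr


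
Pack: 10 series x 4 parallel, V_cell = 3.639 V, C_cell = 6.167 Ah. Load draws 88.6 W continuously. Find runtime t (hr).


Step 1: E_pack = Ns * V_cell * Np * C_cell = 10 * 3.639 * 4 * 6.167 = 897.67 Wh
Step 2: t = E_pack / P = 897.67 / 88.6 = 10.13 hr

10.13 hr


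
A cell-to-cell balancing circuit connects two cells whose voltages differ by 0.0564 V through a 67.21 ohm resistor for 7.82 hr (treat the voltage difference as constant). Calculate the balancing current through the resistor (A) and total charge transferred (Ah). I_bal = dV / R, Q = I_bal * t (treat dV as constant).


I_bal = dV / R = 0.0564 / 67.21 = 8.3916e-04 A
Q = I_bal * t = 8.3916e-04 * 7.82 = 0.006562 Ah

I=8.3916e-04 A, Q=0.006562 Ah


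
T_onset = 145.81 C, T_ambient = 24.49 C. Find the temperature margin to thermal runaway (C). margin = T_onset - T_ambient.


Safety margin = 145.81 C - 24.49 C = 121.32 C

121.32 C


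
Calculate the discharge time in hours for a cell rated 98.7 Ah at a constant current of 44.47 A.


Runtime = 98.7 Ah / 44.47 A = 2.219 hr

2.219 hr


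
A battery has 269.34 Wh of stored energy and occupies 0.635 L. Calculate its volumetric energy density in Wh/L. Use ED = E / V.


Volumetric ED = 269.34 Wh / 0.635 L = 424.2 Wh/L

424.2 Wh/L


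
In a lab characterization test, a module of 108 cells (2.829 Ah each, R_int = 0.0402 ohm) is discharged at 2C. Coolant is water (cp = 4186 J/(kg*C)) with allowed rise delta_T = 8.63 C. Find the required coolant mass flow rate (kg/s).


Step 1: I = 2 * 2.829 = 5.658 A
Step 2: Q_cell = I^2 * R = 5.658^2 * 0.0402 = 1.2869 W
Step 3: Q_total = 108 * 1.2869 = 138.99 W
Step 4: m_dot = Q_total / (cp * dT) = 138.99 / (4186 * 8.63) = 0.003847 kg/s

0.003847 kg/s


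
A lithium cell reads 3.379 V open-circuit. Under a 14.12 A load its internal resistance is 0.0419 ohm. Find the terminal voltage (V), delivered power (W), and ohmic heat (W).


Step 1: V_terminal = OCV - I*R = 3.379 - 14.12 * 0.0419 = 2.7874 V
Step 2: P_out = V_terminal * I = 2.7874 * 14.12 = 39.36 W
Step 3: Q = I^2 * R = 14.12^2 * 0.0419 = 8.354 W

V=2.7874 V, P=39.36 W, Q=8.354 W


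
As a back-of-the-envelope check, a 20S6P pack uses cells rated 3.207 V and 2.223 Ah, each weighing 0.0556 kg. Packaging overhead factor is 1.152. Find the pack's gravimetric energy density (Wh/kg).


Step 1: V_pack = 20 * 3.207 = 64.14 V
Step 2: C_pack = 6 * 2.223 = 13.338 Ah
Step 3: E_pack = V_pack * C_pack = 64.14 * 13.338 = 855.5 Wh
Step 4: m_pack = 20 * 6 * 0.0556 * 1.152 = 7.6861 kg
Step 5: ED = E_pack / m_pack = 855.5 / 7.6861 = 111.3 Wh/kg

111.3 Wh/kg


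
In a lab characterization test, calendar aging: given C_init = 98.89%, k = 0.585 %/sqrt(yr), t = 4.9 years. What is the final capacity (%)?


sqrt(t) = sqrt(4.9) = 2.2136
C_final = 98.89 - 0.585 * 2.2136 = 97.60%

97.60%


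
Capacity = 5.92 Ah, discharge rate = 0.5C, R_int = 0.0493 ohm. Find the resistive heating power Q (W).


Step 1: I = C_rate * capacity = 0.5 * 5.92 = 2.96 A
Step 2: Q = I^2 * R = 2.96^2 * 0.0493 = 8.7616 * 0.0493 = 0.4319 W

0.4319 W


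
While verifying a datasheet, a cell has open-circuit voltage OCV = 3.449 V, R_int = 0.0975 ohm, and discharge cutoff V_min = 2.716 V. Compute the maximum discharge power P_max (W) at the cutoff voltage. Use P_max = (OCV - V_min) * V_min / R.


P_max = (OCV - V_min) * V_min / R = (3.449 - 2.716) * 2.716 / 0.0975 = 0.733 * 2.716 / 0.0975 = 20.42 W

20.42 W


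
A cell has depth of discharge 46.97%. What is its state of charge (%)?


SOC = 100 - DOD = 100 - 46.97 = 53.03%

53.03%


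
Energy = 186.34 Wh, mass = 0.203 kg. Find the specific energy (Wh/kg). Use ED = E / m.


ED = E / m = 186.34 / 0.203 = 917.9 Wh/kg

917.9 Wh/kg


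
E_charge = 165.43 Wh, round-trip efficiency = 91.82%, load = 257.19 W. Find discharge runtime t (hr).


Step 1: E_discharge = eta/100 * E_charge = 91.82/100 * 165.43 = 151.9 Wh
Step 2: t = E_discharge / P = 151.9 / 257.19 = 0.5906 hr

0.5906 hr


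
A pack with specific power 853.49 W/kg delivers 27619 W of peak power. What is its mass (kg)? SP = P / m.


m = P / SP = 27619 / 853.49 = 32.36 kg

32.36 kg


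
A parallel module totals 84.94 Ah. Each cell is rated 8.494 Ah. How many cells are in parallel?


n = C_total / C_cell = 84.94 / 8.494 = 10

10


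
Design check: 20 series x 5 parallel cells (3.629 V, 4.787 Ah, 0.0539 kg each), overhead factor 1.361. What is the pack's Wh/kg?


Step 1: V_pack = 20 * 3.629 = 72.58 V
Step 2: C_pack = 5 * 4.787 = 23.935 Ah
Step 3: E_pack = V_pack * C_pack = 72.58 * 23.935 = 1737.2 Wh
Step 4: m_pack = 20 * 5 * 0.0539 * 1.361 = 7.3358 kg
Step 5: ED = E_pack / m_pack = 1737.2 / 7.3358 = 236.8 Wh/kg

236.8 Wh/kg


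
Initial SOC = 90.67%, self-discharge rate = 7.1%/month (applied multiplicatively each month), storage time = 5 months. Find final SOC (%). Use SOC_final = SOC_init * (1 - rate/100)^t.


Monthly retention factor = 1 - 7.1/100 = 0.929
Over 5 months: factor^5 = 0.69196
SOC_final = 90.67 * 0.69196 = 62.74%

62.74%


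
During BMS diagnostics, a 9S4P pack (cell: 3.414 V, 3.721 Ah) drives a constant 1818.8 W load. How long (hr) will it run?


Step 1: E_pack = Ns * V_cell * Np * C_cell = 9 * 3.414 * 4 * 3.721 = 457.33 Wh
Step 2: t = E_pack / P = 457.33 / 1818.8 = 0.2514 hr

0.2514 hr


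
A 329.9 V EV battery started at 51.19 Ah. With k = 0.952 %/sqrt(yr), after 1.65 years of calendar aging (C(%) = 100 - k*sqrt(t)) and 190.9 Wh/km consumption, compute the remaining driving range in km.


Step 1: capacity retention = 100 - 0.952 * sqrt(1.65) = 100 - 0.952 * 1.2845 = 98.777%
Step 2: C_now = 51.19 * 98.777/100 = 50.564 Ah
Step 3: E_pack = V * C_now = 329.9 * 50.564 = 16681 Wh
Step 4: range = E_pack / consumption = 16681 / 190.9 = 87.38 km

87.38 km


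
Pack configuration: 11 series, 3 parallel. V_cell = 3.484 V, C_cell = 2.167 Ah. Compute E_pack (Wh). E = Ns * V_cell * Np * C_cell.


V_pack = 11 * 3.484 = 38.324 V
C_pack = 3 * 2.167 = 6.501 Ah
E = V_pack * C_pack = 38.324 * 6.501 = 249.1 Wh

249.1 Wh


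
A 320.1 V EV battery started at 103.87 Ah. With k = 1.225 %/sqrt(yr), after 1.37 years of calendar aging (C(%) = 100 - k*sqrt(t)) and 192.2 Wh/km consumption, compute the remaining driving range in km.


Step 1: capacity retention = 100 - 1.225 * sqrt(1.37) = 100 - 1.225 * 1.1705 = 98.566%
Step 2: C_now = 103.87 * 98.566/100 = 102.38 Ah
Step 3: E_pack = V * C_now = 320.1 * 102.38 = 32772 Wh
Step 4: range = E_pack / consumption = 32772 / 192.2 = 170.5 km

170.5 km


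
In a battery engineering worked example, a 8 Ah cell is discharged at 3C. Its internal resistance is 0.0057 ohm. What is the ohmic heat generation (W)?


Step 1: I = C_rate * capacity = 3 * 8 = 24 A
Step 2: Q = I^2 * R = 24^2 * 0.0057 = 576 * 0.0057 = 3.283 W

3.283 W


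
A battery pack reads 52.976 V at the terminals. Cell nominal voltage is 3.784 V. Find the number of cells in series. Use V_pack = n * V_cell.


n = V_pack / V_cell = 52.976 / 3.784 = 14

14


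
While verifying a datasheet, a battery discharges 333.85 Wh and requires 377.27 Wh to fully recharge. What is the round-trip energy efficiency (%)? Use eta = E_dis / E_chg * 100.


eta_e = E_dis / E_chg * 100 = 333.85 / 377.27 * 100 = 88.49%

88.49%


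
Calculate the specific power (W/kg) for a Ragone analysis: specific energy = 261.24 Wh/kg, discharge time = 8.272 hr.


P_specific = E / t = 261.24 / 8.272 = 31.58 W/kg

31.58 W/kg


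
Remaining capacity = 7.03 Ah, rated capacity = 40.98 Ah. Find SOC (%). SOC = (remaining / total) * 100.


SOC = (remaining / total) * 100 = (7.03 / 40.98) * 100 = 17.15%

17.15%


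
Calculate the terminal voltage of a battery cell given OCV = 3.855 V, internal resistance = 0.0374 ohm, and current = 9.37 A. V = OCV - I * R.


IR drop = 9.37 * 0.0374 = 0.35044 V
V = 3.855 - 0.35044 = 3.505 V

3.505 V


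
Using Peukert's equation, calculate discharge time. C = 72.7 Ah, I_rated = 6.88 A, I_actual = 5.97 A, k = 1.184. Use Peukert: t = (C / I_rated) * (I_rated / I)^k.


Step 1: t_rated = C / I_rated = 72.7 / 6.88 = 10.567 hr
Step 2: ratio = 6.88 / 5.97 = 1.1524
Step 3: ratio^k = 1.1524^1.184 = 1.1829
Step 4: t = t_rated * ratio^k = 10.567 * 1.1829 = 12.50 hr

12.50 hr


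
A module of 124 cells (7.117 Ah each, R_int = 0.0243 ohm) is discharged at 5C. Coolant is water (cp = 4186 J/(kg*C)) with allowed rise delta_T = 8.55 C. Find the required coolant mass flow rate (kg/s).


Step 1: I = 5 * 7.117 = 35.585 A
Step 2: Q_cell = I^2 * R = 35.585^2 * 0.0243 = 30.771 W
Step 3: Q_total = 124 * 30.771 = 3815.6 W
Step 4: m_dot = Q_total / (cp * dT) = 3815.6 / (4186 * 8.55) = 0.1066 kg/s

0.1066 kg/s


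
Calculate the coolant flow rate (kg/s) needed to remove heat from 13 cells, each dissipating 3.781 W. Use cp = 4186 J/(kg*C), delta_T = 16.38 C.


Q_total = 13 * 3.781 = 49.153 W
m_dot = Q_total / (cp * dT) = 49.153 / (4186 * 16.38) = 7.169e-04 kg/s

7.169e-04 kg/s


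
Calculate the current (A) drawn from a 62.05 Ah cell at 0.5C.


I = C_rate * capacity = 0.5 * 62.05 = 31.025 A

31.025 A


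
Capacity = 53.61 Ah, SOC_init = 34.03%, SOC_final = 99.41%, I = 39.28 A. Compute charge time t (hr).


delta_Ah = 53.61 * (99.41 - 34.03) / 100 = 35.05 Ah
t = delta_Ah / I = 35.05 / 39.28 = 0.8923 hr

0.8923 hr


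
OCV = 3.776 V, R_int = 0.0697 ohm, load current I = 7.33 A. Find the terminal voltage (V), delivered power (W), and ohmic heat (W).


Step 1: V_terminal = OCV - I*R = 3.776 - 7.33 * 0.0697 = 3.2651 V
Step 2: P_out = V_terminal * I = 3.2651 * 7.33 = 23.93 W
Step 3: Q = I^2 * R = 7.33^2 * 0.0697 = 3.745 W

V=3.2651 V, P=23.93 W, Q=3.745 W


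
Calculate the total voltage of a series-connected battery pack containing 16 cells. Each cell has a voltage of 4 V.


With 16 cells in series at 4 V each, V_pack = 64 V

64 V


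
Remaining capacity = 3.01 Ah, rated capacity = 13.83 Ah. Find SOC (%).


SOC = (remaining / total) * 100 = (3.01 / 13.83) * 100 = 21.76%

21.76%


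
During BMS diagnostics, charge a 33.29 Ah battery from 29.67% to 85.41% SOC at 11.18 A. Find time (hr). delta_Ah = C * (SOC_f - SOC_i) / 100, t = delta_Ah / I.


delta_Ah = 33.29 * (85.41 - 29.67) / 100 = 18.556 Ah
t = delta_Ah / I = 18.556 / 11.18 = 1.660 hr

1.660 hr


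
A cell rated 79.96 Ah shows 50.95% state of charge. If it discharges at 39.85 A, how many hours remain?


Step 1: remaining = SOC/100 * C_total = 50.95/100 * 79.96 = 40.74 Ah
Step 2: t = remaining / I = 40.74 / 39.85 = 1.022 hr

1.022 hr


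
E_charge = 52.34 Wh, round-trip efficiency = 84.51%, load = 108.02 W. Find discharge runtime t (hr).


Step 1: E_discharge = eta/100 * E_charge = 84.51/100 * 52.34 = 44.233 Wh
Step 2: t = E_discharge / P = 44.233 / 108.02 = 0.4095 hr

0.4095 hr


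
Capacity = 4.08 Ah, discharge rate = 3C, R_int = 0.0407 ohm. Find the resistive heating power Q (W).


Step 1: I = C_rate * capacity = 3 * 4.08 = 12.24 A
Step 2: Q = I^2 * R = 12.24^2 * 0.0407 = 149.82 * 0.0407 = 6.098 W

6.098 W


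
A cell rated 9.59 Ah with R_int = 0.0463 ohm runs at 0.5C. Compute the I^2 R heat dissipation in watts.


Step 1: I = C_rate * capacity = 0.5 * 9.59 = 4.795 A
Step 2: Q = I^2 * R = 4.795^2 * 0.0463 = 22.992 * 0.0463 = 1.065 W

1.065 W


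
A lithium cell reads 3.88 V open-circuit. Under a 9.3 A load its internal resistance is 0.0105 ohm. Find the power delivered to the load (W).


Step 1: V_terminal = OCV - I*R = 3.88 - 9.3 * 0.0105 = 3.7824 V
Step 2: P_out = V_terminal * I = 3.7824 * 9.3 = 35.18 W

35.18 W


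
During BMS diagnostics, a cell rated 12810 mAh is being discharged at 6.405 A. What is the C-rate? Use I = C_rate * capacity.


Convert: capacity = 12810 mAh = 12.81 Ah
Rearranging: C_rate = 6.405 / 12.81 = 0.5C

0.5C


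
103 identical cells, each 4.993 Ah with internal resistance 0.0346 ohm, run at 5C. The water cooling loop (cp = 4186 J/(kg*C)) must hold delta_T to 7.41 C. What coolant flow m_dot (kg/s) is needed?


Step 1: I = 5 * 4.993 = 24.965 A
Step 2: Q_cell = I^2 * R = 24.965^2 * 0.0346 = 21.564 W
Step 3: Q_total = 103 * 21.564 = 2221.1 W
Step 4: m_dot = Q_total / (cp * dT) = 2221.1 / (4186 * 7.41) = 0.07161 kg/s

0.07161 kg/s


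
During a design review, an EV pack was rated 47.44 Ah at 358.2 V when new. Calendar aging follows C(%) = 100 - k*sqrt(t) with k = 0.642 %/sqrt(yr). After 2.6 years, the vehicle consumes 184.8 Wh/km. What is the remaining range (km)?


Step 1: capacity retention = 100 - 0.642 * sqrt(2.6) = 100 - 0.642 * 1.6125 = 98.965%
Step 2: C_now = 47.44 * 98.965/100 = 46.949 Ah
Step 3: E_pack = V * C_now = 358.2 * 46.949 = 16817 Wh
Step 4: range = E_pack / consumption = 16817 / 184.8 = 91.00 km

91.00 km


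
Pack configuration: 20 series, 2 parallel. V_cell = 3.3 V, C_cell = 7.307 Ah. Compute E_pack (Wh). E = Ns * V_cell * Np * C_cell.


E = Ns * Vcell * Np * Ccell = 20 * 3.3 * 2 * 7.307 = 964.5 Wh

964.5 Wh


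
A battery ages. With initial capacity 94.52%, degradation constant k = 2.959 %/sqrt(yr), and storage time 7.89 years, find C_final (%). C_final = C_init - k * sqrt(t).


Step 1: sqrt(7.89 yr) = 2.8089
Step 2: drop = 2.959 * 2.8089 = 8.3115
Step 3: C_final = 94.52 - 8.3115 = 86.21%

86.21%


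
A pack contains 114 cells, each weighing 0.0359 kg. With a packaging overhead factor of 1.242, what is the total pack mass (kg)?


Cell mass sum = 114 * 0.0359 = 4.0926 kg
With overhead 1.242: m_pack = 4.0926 * 1.242 = 5.083 kg

5.083 kg


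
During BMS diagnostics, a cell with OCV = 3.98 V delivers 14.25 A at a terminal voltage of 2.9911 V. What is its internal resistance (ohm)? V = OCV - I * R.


R = (OCV - V) / I = (3.98 - 2.9911) / 14.25 = 0.06940 ohm

0.06940 ohm


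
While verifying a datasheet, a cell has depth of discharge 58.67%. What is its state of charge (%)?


SOC = 100 - DOD = 100 - 58.67 = 41.33%

41.33%


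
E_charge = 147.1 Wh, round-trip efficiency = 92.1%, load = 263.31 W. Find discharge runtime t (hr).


Step 1: E_discharge = eta/100 * E_charge = 92.1/100 * 147.1 = 135.48 Wh
Step 2: t = E_discharge / P = 135.48 / 263.31 = 0.5145 hr

0.5145 hr


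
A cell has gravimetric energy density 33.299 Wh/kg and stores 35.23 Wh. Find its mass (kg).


m = E / ED = 35.23 / 33.299 = 1.058 kg

1.058 kg


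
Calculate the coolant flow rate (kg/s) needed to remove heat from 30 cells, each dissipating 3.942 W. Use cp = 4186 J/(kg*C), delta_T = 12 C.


Q_total = 30 * 3.942 = 118.26 W
m_dot = Q_total / (cp * dT) = 118.26 / (4186 * 12) = 0.002354 kg/s

0.002354 kg/s


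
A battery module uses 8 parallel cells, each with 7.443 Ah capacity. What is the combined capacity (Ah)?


C_total = 8 * 7.443 = 59.544 Ah

59.544 Ah


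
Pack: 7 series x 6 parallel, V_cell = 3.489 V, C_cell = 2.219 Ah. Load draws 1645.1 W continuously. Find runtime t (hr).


Step 1: E_pack = Ns * V_cell * Np * C_cell = 7 * 3.489 * 6 * 2.219 = 325.17 Wh
Step 2: t = E_pack / P = 325.17 / 1645.1 = 0.1977 hr

0.1977 hr


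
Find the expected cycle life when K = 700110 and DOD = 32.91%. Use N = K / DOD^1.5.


DOD^1.5 = 188.8
N = K / DOD^1.5 = 700110 / 188.8 = 3708

3708 cycles


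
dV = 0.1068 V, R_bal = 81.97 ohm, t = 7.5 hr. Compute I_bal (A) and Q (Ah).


First, Ohm's law: I_bal = 0.1068 V / 81.97 ohm = 0.0013029 A
Then Q = I * t = 0.0013029 A * 7.5 hr = 0.009772 Ah

I=0.0013029 A, Q=0.009772 Ah


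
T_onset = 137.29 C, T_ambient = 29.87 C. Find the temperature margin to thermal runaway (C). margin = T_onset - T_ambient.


Safety margin = 137.29 C - 29.87 C = 107.42 C

107.42 C


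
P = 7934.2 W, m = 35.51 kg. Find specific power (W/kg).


SP = P / m = 7934.2 / 35.51 = 223.4 W/kg

223.4 W/kg


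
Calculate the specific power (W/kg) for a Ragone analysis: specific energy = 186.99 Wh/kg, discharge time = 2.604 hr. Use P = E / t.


P_specific = E / t = 186.99 / 2.604 = 71.81 W/kg

71.81 W/kg


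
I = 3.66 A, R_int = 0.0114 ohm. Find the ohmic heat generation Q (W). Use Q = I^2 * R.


Q = I^2 * R = 3.66^2 * 0.0114 = 0.1527 W

0.1527 W


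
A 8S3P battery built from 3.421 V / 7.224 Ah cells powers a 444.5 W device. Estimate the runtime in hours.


Step 1: E_pack = Ns * V_cell * Np * C_cell = 8 * 3.421 * 3 * 7.224 = 593.12 Wh
Step 2: t = E_pack / P = 593.12 / 444.5 = 1.334 hr

1.334 hr


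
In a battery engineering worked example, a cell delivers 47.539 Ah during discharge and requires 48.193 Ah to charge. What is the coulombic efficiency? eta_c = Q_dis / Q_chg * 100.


eta_c = Q_dis / Q_chg * 100 = 47.539 / 48.193 * 100 = 98.64%

98.64%


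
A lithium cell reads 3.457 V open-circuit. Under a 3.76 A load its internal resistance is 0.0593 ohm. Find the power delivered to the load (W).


Step 1: V_terminal = OCV - I*R = 3.457 - 3.76 * 0.0593 = 3.234 V
Step 2: P_out = V_terminal * I = 3.234 * 3.76 = 12.16 W

12.16 W


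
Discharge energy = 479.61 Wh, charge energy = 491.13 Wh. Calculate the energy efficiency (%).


eta_e = E_dis / E_chg * 100 = 479.61 / 491.13 * 100 = 97.65%

97.65%


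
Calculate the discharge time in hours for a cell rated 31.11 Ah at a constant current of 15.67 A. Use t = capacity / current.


Runtime = 31.11 Ah / 15.67 A = 1.985 hr

1.985 hr


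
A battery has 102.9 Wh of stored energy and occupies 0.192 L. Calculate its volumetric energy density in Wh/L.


Volumetric ED = 102.9 Wh / 0.192 L = 535.9 Wh/L

535.9 Wh/L


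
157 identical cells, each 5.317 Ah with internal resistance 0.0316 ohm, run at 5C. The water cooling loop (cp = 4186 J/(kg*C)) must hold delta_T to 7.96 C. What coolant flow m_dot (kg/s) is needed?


Step 1: I = 5 * 5.317 = 26.585 A
Step 2: Q_cell = I^2 * R = 26.585^2 * 0.0316 = 22.334 W
Step 3: Q_total = 157 * 22.334 = 3506.4 W
Step 4: m_dot = Q_total / (cp * dT) = 3506.4 / (4186 * 7.96) = 0.1052 kg/s

0.1052 kg/s


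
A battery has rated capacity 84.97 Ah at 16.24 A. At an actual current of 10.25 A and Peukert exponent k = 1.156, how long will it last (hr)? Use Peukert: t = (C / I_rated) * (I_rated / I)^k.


t_rated = C / I_rated = 84.97 / 16.24 = 5.2321 hr
(I_rated/I)^k = (1.5844)^1.156 = 1.7023
t = t_rated * (I_rated/I)^k = 5.2321 * 1.7023 = 8.907 hr

8.907 hr


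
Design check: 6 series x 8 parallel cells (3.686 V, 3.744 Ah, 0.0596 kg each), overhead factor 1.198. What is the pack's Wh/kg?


Step 1: V_pack = 6 * 3.686 = 22.116 V
Step 2: C_pack = 8 * 3.744 = 29.952 Ah
Step 3: E_pack = V_pack * C_pack = 22.116 * 29.952 = 662.42 Wh
Step 4: m_pack = 6 * 8 * 0.0596 * 1.198 = 3.4272 kg
Step 5: ED = E_pack / m_pack = 662.42 / 3.4272 = 193.3 Wh/kg

193.3 Wh/kg


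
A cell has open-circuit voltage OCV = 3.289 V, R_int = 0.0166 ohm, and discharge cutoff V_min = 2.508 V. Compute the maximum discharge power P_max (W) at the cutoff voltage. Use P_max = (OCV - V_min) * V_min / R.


dV = OCV - V_min = 0.781 V (so I_max = dV / R)
P_max = dV * V_min / R = 0.781 * 2.508 / 0.0166 = 118.0 W

118.0 W


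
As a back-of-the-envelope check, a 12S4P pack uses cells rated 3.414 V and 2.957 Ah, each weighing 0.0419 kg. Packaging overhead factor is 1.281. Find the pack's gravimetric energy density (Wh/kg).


Step 1: V_pack = 12 * 3.414 = 40.968 V
Step 2: C_pack = 4 * 2.957 = 11.828 Ah
Step 3: E_pack = V_pack * C_pack = 40.968 * 11.828 = 484.57 Wh
Step 4: m_pack = 12 * 4 * 0.0419 * 1.281 = 2.5763 kg
Step 5: ED = E_pack / m_pack = 484.57 / 2.5763 = 188.1 Wh/kg

188.1 Wh/kg


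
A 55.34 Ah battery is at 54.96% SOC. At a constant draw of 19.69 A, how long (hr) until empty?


Step 1: remaining = SOC/100 * C_total = 54.96/100 * 55.34 = 30.415 Ah
Step 2: t = remaining / I = 30.415 / 19.69 = 1.545 hr

1.545 hr


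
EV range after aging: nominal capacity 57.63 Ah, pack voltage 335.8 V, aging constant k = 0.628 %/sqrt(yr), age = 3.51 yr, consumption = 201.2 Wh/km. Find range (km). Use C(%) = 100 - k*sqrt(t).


Step 1: capacity retention = 100 - 0.628 * sqrt(3.51) = 100 - 0.628 * 1.8735 = 98.823%
Step 2: C_now = 57.63 * 98.823/100 = 56.952 Ah
Step 3: E_pack = V * C_now = 335.8 * 56.952 = 19124 Wh
Step 4: range = E_pack / consumption = 19124 / 201.2 = 95.05 km

95.05 km


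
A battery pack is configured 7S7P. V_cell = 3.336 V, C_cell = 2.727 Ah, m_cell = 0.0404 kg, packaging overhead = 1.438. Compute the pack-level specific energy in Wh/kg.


Step 1: V_pack = 7 * 3.336 = 23.352 V
Step 2: C_pack = 7 * 2.727 = 19.089 Ah
Step 3: E_pack = V_pack * C_pack = 23.352 * 19.089 = 445.77 Wh
Step 4: m_pack = 7 * 7 * 0.0404 * 1.438 = 2.8467 kg
Step 5: ED = E_pack / m_pack = 445.77 / 2.8467 = 156.6 Wh/kg

156.6 Wh/kg


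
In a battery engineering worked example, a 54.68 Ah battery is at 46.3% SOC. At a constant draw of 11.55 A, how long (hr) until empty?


Step 1: remaining = SOC/100 * C_total = 46.3/100 * 54.68 = 25.317 Ah
Step 2: t = remaining / I = 25.317 / 11.55 = 2.192 hr

2.192 hr


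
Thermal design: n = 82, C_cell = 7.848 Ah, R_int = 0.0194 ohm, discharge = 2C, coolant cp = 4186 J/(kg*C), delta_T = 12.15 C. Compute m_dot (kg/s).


Step 1: I = 2 * 7.848 = 15.696 A
Step 2: Q_cell = I^2 * R = 15.696^2 * 0.0194 = 4.7795 W
Step 3: Q_total = 82 * 4.7795 = 391.92 W
Step 4: m_dot = Q_total / (cp * dT) = 391.92 / (4186 * 12.15) = 0.007706 kg/s

0.007706 kg/s


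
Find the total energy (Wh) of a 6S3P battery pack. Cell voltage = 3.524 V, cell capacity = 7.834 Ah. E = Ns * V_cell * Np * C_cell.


E = Ns * Vcell * Np * Ccell = 6 * 3.524 * 3 * 7.834 = 496.9 Wh

496.9 Wh


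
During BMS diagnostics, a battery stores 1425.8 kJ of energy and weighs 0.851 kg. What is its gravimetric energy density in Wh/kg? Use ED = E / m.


Convert: E = 1425.8 kJ = 396.06 Wh
ED = E / m = 396.06 / 0.851 = 465.4 Wh/kg

465.4 Wh/kg


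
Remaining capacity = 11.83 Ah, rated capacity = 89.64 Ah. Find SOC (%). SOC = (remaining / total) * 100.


SOC = (remaining / total) * 100 = (11.83 / 89.64) * 100 = 13.20%

13.20%


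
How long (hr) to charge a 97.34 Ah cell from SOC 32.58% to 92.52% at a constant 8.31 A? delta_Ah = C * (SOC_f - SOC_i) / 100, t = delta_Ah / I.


delta_Ah = 97.34 * (92.52 - 32.58) / 100 = 58.346 Ah
t = delta_Ah / I = 58.346 / 8.31 = 7.021 hr

7.021 hr


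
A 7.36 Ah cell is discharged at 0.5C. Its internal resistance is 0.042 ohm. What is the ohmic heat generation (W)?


Step 1: I = C_rate * capacity = 0.5 * 7.36 = 3.68 A
Step 2: Q = I^2 * R = 3.68^2 * 0.042 = 13.542 * 0.042 = 0.5688 W

0.5688 W


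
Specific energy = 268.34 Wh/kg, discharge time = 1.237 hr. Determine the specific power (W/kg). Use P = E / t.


P_specific = E / t = 268.34 / 1.237 = 216.9 W/kg

216.9 W/kg


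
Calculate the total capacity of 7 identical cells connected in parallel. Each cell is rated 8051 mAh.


Convert: C_cell = 8051 mAh = 8.051 Ah
C_total = 7 * 8.051 = 56.357 Ah

56.357 Ah


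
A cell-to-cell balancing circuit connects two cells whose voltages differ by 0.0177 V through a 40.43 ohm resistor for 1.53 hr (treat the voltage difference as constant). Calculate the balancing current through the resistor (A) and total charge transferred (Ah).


I_bal = dV / R = 0.0177 / 40.43 = 4.3779e-04 A
Q = I_bal * t = 4.3779e-04 * 1.53 = 6.698e-04 Ah

I=4.3779e-04 A, Q=6.698e-04 Ah


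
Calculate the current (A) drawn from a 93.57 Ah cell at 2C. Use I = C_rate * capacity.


At 2C: I = 2 * 93.57 Ah = 187.14 A

187.14 A


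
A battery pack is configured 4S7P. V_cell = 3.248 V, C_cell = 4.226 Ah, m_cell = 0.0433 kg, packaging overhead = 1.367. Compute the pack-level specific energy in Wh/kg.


Step 1: V_pack = 4 * 3.248 = 12.992 V
Step 2: C_pack = 7 * 4.226 = 29.582 Ah
Step 3: E_pack = V_pack * C_pack = 12.992 * 29.582 = 384.33 Wh
Step 4: m_pack = 4 * 7 * 0.0433 * 1.367 = 1.6574 kg
Step 5: ED = E_pack / m_pack = 384.33 / 1.6574 = 231.9 Wh/kg

231.9 Wh/kg


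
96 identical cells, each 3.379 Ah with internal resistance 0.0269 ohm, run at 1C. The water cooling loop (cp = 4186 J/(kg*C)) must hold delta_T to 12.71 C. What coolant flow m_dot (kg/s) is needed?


Step 1: I = 1 * 3.379 = 3.379 A
Step 2: Q_cell = I^2 * R = 3.379^2 * 0.0269 = 0.30713 W
Step 3: Q_total = 96 * 0.30713 = 29.484 W
Step 4: m_dot = Q_total / (cp * dT) = 29.484 / (4186 * 12.71) = 5.542e-04 kg/s

5.542e-04 kg/s


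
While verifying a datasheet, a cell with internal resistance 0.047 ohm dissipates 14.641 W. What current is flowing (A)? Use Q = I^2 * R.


I = sqrt(Q / R) = sqrt(14.641 / 0.047) = sqrt(311.51) = 17.65 A

17.65 A


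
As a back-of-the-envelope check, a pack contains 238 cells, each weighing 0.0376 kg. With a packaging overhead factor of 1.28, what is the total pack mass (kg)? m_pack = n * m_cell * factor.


Cell mass sum = 238 * 0.0376 = 8.9488 kg
With overhead 1.28: m_pack = 8.9488 * 1.28 = 11.45 kg

11.45 kg


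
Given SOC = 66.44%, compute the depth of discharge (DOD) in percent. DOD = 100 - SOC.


Complement of SOC: DOD = 100% - 66.44% = 33.56%

33.56%


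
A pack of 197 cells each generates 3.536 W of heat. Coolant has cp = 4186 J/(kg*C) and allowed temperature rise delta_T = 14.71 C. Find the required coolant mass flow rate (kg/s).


Step 1: Total heat Q = 197 * 3.536 W = 696.59 W
Step 2: denom = cp * dT = 4186 * 14.71 = 61576
Step 3: m_dot = 696.59 / 61576 = 0.01131 kg/s

0.01131 kg/s


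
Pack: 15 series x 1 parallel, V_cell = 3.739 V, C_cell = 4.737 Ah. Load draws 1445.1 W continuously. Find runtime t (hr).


Step 1: E_pack = Ns * V_cell * Np * C_cell = 15 * 3.739 * 1 * 4.737 = 265.67 Wh
Step 2: t = E_pack / P = 265.67 / 1445.1 = 0.1838 hr

0.1838 hr


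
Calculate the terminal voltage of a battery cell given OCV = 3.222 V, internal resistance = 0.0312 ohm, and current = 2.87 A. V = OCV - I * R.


IR drop = 2.87 * 0.0312 = 0.089544 V
V = 3.222 - 0.089544 = 3.132 V

3.132 V


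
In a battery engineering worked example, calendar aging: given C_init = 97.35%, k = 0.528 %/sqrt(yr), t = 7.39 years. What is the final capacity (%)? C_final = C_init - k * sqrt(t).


Step 1: sqrt(7.39 yr) = 2.7185
Step 2: drop = 0.528 * 2.7185 = 1.4354
Step 3: C_final = 97.35 - 1.4354 = 95.91%

95.91%


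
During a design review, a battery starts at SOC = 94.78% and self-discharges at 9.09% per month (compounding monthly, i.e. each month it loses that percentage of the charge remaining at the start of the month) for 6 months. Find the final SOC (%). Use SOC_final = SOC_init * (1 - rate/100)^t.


Monthly retention factor = 1 - 9.09/100 = 0.9091
Over 6 months: factor^6 = 0.56451
SOC_final = 94.78 * 0.56451 = 53.50%

53.50%


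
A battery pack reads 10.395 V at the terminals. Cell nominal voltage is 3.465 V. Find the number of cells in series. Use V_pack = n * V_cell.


Rearranging: n = V_pack / V_cell = 10.395 / 3.465 = 3 cells

3


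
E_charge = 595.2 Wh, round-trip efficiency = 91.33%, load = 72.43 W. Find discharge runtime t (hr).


Step 1: E_discharge = eta/100 * E_charge = 91.33/100 * 595.2 = 543.6 Wh
Step 2: t = E_discharge / P = 543.6 / 72.43 = 7.505 hr

7.505 hr


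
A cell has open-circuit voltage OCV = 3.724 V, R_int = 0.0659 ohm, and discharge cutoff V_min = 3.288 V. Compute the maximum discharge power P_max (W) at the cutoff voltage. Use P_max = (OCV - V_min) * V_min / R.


dV = OCV - V_min = 0.436 V (so I_max = dV / R)
P_max = dV * V_min / R = 0.436 * 3.288 / 0.0659 = 21.75 W

21.75 W


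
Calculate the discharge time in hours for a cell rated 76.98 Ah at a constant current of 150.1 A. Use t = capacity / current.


Runtime = 76.98 Ah / 150.1 A = 0.5129 hr

0.5129 hr


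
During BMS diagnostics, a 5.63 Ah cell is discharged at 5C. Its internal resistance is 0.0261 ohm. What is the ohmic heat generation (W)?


Step 1: I = C_rate * capacity = 5 * 5.63 = 28.15 A
Step 2: Q = I^2 * R = 28.15^2 * 0.0261 = 792.42 * 0.0261 = 20.68 W

20.68 W


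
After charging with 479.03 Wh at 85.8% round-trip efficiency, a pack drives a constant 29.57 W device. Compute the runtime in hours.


Step 1: E_discharge = eta/100 * E_charge = 85.8/100 * 479.03 = 411.01 Wh
Step 2: t = E_discharge / P = 411.01 / 29.57 = 13.90 hr

13.90 hr


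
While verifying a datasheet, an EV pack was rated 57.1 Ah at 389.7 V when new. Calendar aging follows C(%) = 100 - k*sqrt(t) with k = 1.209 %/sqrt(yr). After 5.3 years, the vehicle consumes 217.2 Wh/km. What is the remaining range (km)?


Step 1: capacity retention = 100 - 1.209 * sqrt(5.3) = 100 - 1.209 * 2.3022 = 97.217%
Step 2: C_now = 57.1 * 97.217/100 = 55.511 Ah
Step 3: E_pack = V * C_now = 389.7 * 55.511 = 21633 Wh
Step 4: range = E_pack / consumption = 21633 / 217.2 = 99.60 km

99.60 km


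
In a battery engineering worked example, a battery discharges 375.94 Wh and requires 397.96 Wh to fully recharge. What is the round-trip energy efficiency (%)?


eta_e = E_dis / E_chg * 100 = 375.94 / 397.96 * 100 = 94.47%

94.47%


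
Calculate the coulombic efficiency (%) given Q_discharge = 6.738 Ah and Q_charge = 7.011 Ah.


eta_c = Q_dis / Q_chg * 100 = 6.738 / 7.011 * 100 = 96.11%

96.11%


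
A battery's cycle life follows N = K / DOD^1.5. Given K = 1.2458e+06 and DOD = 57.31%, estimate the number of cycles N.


Step 1: DOD^1.5 = 57.31^1.5 = 433.86
Step 2: N = 1.2458e+06 / 433.86 = 2871 cycles

2871 cycles


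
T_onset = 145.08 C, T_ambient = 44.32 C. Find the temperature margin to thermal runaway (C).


margin = T_onset - T_ambient = 145.08 - 44.32 = 100.76 C

100.76 C


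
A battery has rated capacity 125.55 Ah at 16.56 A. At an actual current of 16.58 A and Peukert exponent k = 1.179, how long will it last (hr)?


Step 1: t_rated = C / I_rated = 125.55 / 16.56 = 7.5815 hr
Step 2: ratio = 16.56 / 16.58 = 0.99879
Step 3: ratio^k = 0.99879^1.179 = 0.99857
Step 4: t = t_rated * ratio^k = 7.5815 * 0.99857 = 7.571 hr

7.571 hr


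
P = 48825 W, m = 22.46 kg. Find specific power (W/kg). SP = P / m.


SP = P / m = 48825 / 22.46 = 2174 W/kg

2174 W/kg


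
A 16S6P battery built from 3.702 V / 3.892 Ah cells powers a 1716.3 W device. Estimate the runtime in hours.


Step 1: E_pack = Ns * V_cell * Np * C_cell = 16 * 3.702 * 6 * 3.892 = 1383.2 Wh
Step 2: t = E_pack / P = 1383.2 / 1716.3 = 0.8059 hr

0.8059 hr


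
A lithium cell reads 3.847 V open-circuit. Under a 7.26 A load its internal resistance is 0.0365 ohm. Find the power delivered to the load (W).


Step 1: V_terminal = OCV - I*R = 3.847 - 7.26 * 0.0365 = 3.582 V
Step 2: P_out = V_terminal * I = 3.582 * 7.26 = 26.01 W

26.01 W


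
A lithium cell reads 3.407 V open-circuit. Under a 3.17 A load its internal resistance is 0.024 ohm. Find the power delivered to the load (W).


Step 1: V_terminal = OCV - I*R = 3.407 - 3.17 * 0.024 = 3.3309 V
Step 2: P_out = V_terminal * I = 3.3309 * 3.17 = 10.56 W

10.56 W


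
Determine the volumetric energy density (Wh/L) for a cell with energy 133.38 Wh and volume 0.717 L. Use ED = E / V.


ED = E / V = 133.38 / 0.717 = 186.0 Wh/L

186.0 Wh/L


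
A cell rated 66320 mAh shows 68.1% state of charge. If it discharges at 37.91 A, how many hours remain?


Convert: C_total = 66320 mAh = 66.32 Ah
Step 1: remaining = SOC/100 * C_total = 68.1/100 * 66.32 = 45.164 Ah
Step 2: t = remaining / I = 45.164 / 37.91 = 1.191 hr

1.191 hr


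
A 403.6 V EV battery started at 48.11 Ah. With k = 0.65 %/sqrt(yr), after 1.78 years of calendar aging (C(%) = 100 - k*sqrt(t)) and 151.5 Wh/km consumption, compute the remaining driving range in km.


Step 1: capacity retention = 100 - 0.65 * sqrt(1.78) = 100 - 0.65 * 1.3342 = 99.133%
Step 2: C_now = 48.11 * 99.133/100 = 47.693 Ah
Step 3: E_pack = V * C_now = 403.6 * 47.693 = 19249 Wh
Step 4: range = E_pack / consumption = 19249 / 151.5 = 127.1 km

127.1 km


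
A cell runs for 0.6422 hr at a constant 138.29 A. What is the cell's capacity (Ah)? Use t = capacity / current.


C = I * t = 138.29 * 0.6422 = 88.81 Ah

88.81 Ah


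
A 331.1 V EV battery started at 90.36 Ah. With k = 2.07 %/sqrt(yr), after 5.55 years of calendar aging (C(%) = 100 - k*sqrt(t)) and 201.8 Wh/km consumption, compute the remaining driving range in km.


Step 1: capacity retention = 100 - 2.07 * sqrt(5.55) = 100 - 2.07 * 2.3558 = 95.123%
Step 2: C_now = 90.36 * 95.123/100 = 85.953 Ah
Step 3: E_pack = V * C_now = 331.1 * 85.953 = 28459 Wh
Step 4: range = E_pack / consumption = 28459 / 201.8 = 141.0 km

141.0 km


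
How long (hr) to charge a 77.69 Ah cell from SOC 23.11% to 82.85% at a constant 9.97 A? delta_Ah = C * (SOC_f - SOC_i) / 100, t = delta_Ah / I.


Step 1: dSOC = 82.85% - 23.11% = 59.74%
Step 2: delta_Ah = 77.69 * 59.74 / 100 = 46.412 Ah
Step 3: t = 46.412 / 9.97 = 4.655 hr

4.655 hr


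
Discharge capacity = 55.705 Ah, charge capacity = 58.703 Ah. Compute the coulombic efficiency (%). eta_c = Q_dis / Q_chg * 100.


eta_c = Q_dis / Q_chg * 100 = 55.705 / 58.703 * 100 = 94.89%

94.89%


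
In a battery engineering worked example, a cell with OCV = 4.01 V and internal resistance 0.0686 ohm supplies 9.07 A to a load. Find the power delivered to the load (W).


Step 1: V_terminal = OCV - I*R = 4.01 - 9.07 * 0.0686 = 3.3878 V
Step 2: P_out = V_terminal * I = 3.3878 * 9.07 = 30.73 W

30.73 W


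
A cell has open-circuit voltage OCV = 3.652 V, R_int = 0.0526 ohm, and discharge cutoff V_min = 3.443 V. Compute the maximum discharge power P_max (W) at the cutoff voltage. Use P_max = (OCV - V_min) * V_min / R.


dV = OCV - V_min = 0.209 V (so I_max = dV / R)
P_max = dV * V_min / R = 0.209 * 3.443 / 0.0526 = 13.68 W

13.68 W


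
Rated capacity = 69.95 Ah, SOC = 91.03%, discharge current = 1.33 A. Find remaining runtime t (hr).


Step 1: remaining = SOC/100 * C_total = 91.03/100 * 69.95 = 63.675 Ah
Step 2: t = remaining / I = 63.675 / 1.33 = 47.88 hr

47.88 hr


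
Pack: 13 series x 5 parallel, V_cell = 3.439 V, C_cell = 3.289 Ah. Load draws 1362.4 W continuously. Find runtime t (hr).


Step 1: E_pack = Ns * V_cell * Np * C_cell = 13 * 3.439 * 5 * 3.289 = 735.21 Wh
Step 2: t = E_pack / P = 735.21 / 1362.4 = 0.5396 hr

0.5396 hr


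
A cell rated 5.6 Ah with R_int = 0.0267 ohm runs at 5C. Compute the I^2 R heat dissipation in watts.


Step 1: I = C_rate * capacity = 5 * 5.6 = 28 A
Step 2: Q = I^2 * R = 28^2 * 0.0267 = 784 * 0.0267 = 20.93 W

20.93 W


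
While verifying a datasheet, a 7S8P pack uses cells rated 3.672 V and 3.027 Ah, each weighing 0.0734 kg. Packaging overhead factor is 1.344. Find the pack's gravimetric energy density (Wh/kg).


Step 1: V_pack = 7 * 3.672 = 25.704 V
Step 2: C_pack = 8 * 3.027 = 24.216 Ah
Step 3: E_pack = V_pack * C_pack = 25.704 * 24.216 = 622.45 Wh
Step 4: m_pack = 7 * 8 * 0.0734 * 1.344 = 5.5244 kg
Step 5: ED = E_pack / m_pack = 622.45 / 5.5244 = 112.7 Wh/kg

112.7 Wh/kg


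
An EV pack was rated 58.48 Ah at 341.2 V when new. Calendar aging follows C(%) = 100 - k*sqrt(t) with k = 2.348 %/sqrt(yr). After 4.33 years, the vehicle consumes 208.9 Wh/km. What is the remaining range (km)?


Step 1: capacity retention = 100 - 2.348 * sqrt(4.33) = 100 - 2.348 * 2.0809 = 95.114%
Step 2: C_now = 58.48 * 95.114/100 = 55.623 Ah
Step 3: E_pack = V * C_now = 341.2 * 55.623 = 18979 Wh
Step 4: range = E_pack / consumption = 18979 / 208.9 = 90.85 km

90.85 km


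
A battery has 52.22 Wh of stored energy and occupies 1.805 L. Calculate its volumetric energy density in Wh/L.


Volumetric ED = 52.22 Wh / 1.805 L = 28.93 Wh/L

28.93 Wh/L


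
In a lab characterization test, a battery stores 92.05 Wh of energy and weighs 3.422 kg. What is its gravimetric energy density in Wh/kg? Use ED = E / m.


ED = E / m = 92.05 / 3.422 = 26.90 Wh/kg

26.90 Wh/kg


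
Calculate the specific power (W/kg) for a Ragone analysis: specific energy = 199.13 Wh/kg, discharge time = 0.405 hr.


Specific power = 199.13 Wh/kg / 0.405 hr = 491.7 W/kg

491.7 W/kg


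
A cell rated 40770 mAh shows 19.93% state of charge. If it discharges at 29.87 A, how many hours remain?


Convert: C_total = 40770 mAh = 40.77 Ah
Step 1: remaining = SOC/100 * C_total = 19.93/100 * 40.77 = 8.1255 Ah
Step 2: t = remaining / I = 8.1255 / 29.87 = 0.2720 hr

0.2720 hr


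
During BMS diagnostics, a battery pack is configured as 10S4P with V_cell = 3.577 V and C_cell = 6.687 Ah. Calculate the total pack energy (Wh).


E = Ns * Vcell * Np * Ccell = 10 * 3.577 * 4 * 6.687 = 956.8 Wh

956.8 Wh


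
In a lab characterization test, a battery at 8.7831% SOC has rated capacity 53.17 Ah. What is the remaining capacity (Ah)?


remaining = SOC / 100 * total = 8.7831 / 100 * 53.17 = 4.670 Ah

4.670 Ah


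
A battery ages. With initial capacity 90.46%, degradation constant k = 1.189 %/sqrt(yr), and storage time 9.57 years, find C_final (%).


Step 1: sqrt(9.57 yr) = 3.0935
Step 2: drop = 1.189 * 3.0935 = 3.6782
Step 3: C_final = 90.46 - 3.6782 = 86.78%

86.78%


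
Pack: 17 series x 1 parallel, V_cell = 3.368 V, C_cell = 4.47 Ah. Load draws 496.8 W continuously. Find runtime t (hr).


Step 1: E_pack = Ns * V_cell * Np * C_cell = 17 * 3.368 * 1 * 4.47 = 255.93 Wh
Step 2: t = E_pack / P = 255.93 / 496.8 = 0.5152 hr

0.5152 hr


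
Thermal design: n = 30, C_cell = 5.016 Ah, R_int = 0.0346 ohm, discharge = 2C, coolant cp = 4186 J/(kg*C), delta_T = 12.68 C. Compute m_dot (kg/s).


Step 1: I = 2 * 5.016 = 10.032 A
Step 2: Q_cell = I^2 * R = 10.032^2 * 0.0346 = 3.4822 W
Step 3: Q_total = 30 * 3.4822 = 104.47 W
Step 4: m_dot = Q_total / (cp * dT) = 104.47 / (4186 * 12.68) = 0.001968 kg/s

0.001968 kg/s


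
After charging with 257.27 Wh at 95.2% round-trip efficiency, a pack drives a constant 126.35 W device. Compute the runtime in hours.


Step 1: E_discharge = eta/100 * E_charge = 95.2/100 * 257.27 = 244.92 Wh
Step 2: t = E_discharge / P = 244.92 / 126.35 = 1.938 hr

1.938 hr


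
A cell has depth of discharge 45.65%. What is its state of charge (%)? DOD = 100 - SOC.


SOC = 100 - DOD = 100 - 45.65 = 54.35%

54.35%
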